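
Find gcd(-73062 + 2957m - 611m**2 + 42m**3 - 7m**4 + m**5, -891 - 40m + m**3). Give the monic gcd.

Repeated division with remainder:
  m**5 - 7m**4 + 42m**3 - 611m**2 + 2957m - 73062 = (m**2 - 7m + 82)(m**3 - 40m - 891) + (0)
The last nonzero remainder m**3 - 40m - 891 is already monic.

-891 - 40m + m**3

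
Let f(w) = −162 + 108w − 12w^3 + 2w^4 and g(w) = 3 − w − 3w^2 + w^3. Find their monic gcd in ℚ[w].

Repeated division with remainder:
  2w^4 − 12w^3 + 108w − 162 = (2w − 6)(w^3 − 3w^2 − w + 3) + (−16w^2 + 96w − 144)
  w^3 − 3w^2 − w + 3 = (−(1/16)w − 3/16)(−16w^2 + 96w − 144) + (8w − 24)
  −16w^2 + 96w − 144 = (−2w + 6)(8w − 24) + (0)
Last nonzero remainder: 8w − 24. Dividing through by 8 gives the monic gcd w − 3.

−3 + w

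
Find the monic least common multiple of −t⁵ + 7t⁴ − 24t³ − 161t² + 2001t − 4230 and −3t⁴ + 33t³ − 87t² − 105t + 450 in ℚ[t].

t⁷ − 10t⁶ + 35t⁵ + 159t⁴ − 2724t³ + 8623t² + 7320t − 42300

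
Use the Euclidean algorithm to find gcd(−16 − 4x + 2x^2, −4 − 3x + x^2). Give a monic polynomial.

−4 + x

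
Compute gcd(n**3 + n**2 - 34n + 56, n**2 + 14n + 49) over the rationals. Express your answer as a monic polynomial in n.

n + 7

Apply the Euclidean algorithm:
  n**3 + n**2 - 34n + 56 = (n - 13)(n**2 + 14n + 49) + (99n + 693)
  n**2 + 14n + 49 = ((1/99)n + 7/99)(99n + 693) + (0)
Last nonzero remainder: 99n + 693. Dividing through by 99 gives the monic gcd n + 7.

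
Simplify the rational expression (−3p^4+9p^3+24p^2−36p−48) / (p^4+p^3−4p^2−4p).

(−3p+12)/(p)

Repeated division with remainder:
  −3p^4+9p^3+24p^2−36p−48 = (−3)(p^4+p^3−4p^2−4p) + (12p^3+12p^2−48p−48)
  p^4+p^3−4p^2−4p = ((1/12)p)(12p^3+12p^2−48p−48) + (0)
Last nonzero remainder: 12p^3+12p^2−48p−48. Dividing through by 12 gives the monic gcd p^3+p^2−4p−4.
Cancel p^3+p^2−4p−4 from numerator and denominator to get the reduced form.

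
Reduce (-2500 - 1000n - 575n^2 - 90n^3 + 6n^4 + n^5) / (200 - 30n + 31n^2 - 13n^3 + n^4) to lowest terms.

(50 + 15n + n^2)/(-4 + n)

Apply the Euclidean algorithm:
  n^5 + 6n^4 - 90n^3 - 575n^2 - 1000n - 2500 = (n + 19)(n^4 - 13n^3 + 31n^2 - 30n + 200) + (126n^3 - 1134n^2 - 630n - 6300)
  n^4 - 13n^3 + 31n^2 - 30n + 200 = ((1/126)n - 2/63)(126n^3 - 1134n^2 - 630n - 6300) + (0)
Last nonzero remainder: 126n^3 - 1134n^2 - 630n - 6300. Dividing through by 126 gives the monic gcd n^3 - 9n^2 - 5n - 50.
Cancel n^3 - 9n^2 - 5n - 50 from numerator and denominator to get the reduced form.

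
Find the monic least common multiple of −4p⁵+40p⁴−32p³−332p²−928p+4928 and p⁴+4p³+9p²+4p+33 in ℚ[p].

p⁷−11p⁶+21p⁵+45p⁴+173p³−1215p²+1928p−3696

By polynomial division,
  −4p⁵+40p⁴−32p³−332p²−928p+4928 = (−4p+56)(p⁴+4p³+9p²+4p+33) + (−220p³−820p²−1020p+3080)
  p⁴+4p³+9p²+4p+33 = (−(1/220)p−3/2420)(−220p³−820p²−1020p+3080) + ((405/121)p²+(2025/121)p+405/11)
  −220p³−820p²−1020p+3080 = (−(5324/81)p+6776/81)((405/121)p²+(2025/121)p+405/11) + (0)
Last nonzero remainder: (405/121)p²+(2025/121)p+405/11. Dividing through by 405/121 gives the monic gcd p²+5p+11.
Then lcm(f, g) = f·g / gcd(f, g); expanding and making the result monic gives the answer.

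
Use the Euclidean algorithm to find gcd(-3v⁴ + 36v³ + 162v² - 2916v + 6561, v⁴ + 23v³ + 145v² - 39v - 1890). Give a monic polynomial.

v² + 6v - 27

Euclidean algorithm in ℚ[v]:
  -3v⁴ + 36v³ + 162v² - 2916v + 6561 = (-3)(v⁴ + 23v³ + 145v² - 39v - 1890) + (105v³ + 597v² - 3033v + 891)
  v⁴ + 23v³ + 145v² - 39v - 1890 = ((1/105)v + 202/1225)(105v³ + 597v² - 3033v + 891) + ((92416/1225)v² + (554496/1225)v - 2495232/1225)
  105v³ + 597v² - 3033v + 891 = ((128625/92416)v - 40425/92416)((92416/1225)v² + (554496/1225)v - 2495232/1225) + (0)
Last nonzero remainder: (92416/1225)v² + (554496/1225)v - 2495232/1225. Dividing through by 92416/1225 gives the monic gcd v² + 6v - 27.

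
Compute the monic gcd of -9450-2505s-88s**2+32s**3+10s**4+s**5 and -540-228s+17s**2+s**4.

Apply the Euclidean algorithm:
  s**5+10s**4+32s**3-88s**2-2505s-9450 = (s+10)(s**4+17s**2-228s-540) + (15s**3-30s**2+315s-4050)
  s**4+17s**2-228s-540 = ((1/15)s+2/15)(15s**3-30s**2+315s-4050) + (0)
Last nonzero remainder: 15s**3-30s**2+315s-4050. Dividing through by 15 gives the monic gcd s**3-2s**2+21s-270.

-270+21s-2s**2+s**3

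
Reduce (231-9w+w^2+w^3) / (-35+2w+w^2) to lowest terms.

By polynomial division,
  w^3+w^2-9w+231 = (w-1)(w^2+2w-35) + (28w+196)
  w^2+2w-35 = ((1/28)w-5/28)(28w+196) + (0)
Last nonzero remainder: 28w+196. Dividing through by 28 gives the monic gcd w+7.
Cancel w+7 from numerator and denominator to get the reduced form.

(33-6w+w^2)/(-5+w)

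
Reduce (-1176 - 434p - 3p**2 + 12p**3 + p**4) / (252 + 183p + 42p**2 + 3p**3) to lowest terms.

(-42 + p + p**2)/(9 + 3p)

Apply the Euclidean algorithm:
  p**4 + 12p**3 - 3p**2 - 434p - 1176 = ((1/3)p - 2/3)(3p**3 + 42p**2 + 183p + 252) + (-36p**2 - 396p - 1008)
  3p**3 + 42p**2 + 183p + 252 = (-(1/12)p - 1/4)(-36p**2 - 396p - 1008) + (0)
Last nonzero remainder: -36p**2 - 396p - 1008. Dividing through by -36 gives the monic gcd p**2 + 11p + 28.
Cancel p**2 + 11p + 28 from numerator and denominator to get the reduced form.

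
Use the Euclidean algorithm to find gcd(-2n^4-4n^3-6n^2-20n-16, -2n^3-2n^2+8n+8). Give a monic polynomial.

n^2+3n+2

Euclidean algorithm in ℚ[n]:
  -2n^4-4n^3-6n^2-20n-16 = (n+1)(-2n^3-2n^2+8n+8) + (-12n^2-36n-24)
  -2n^3-2n^2+8n+8 = ((1/6)n-1/3)(-12n^2-36n-24) + (0)
Last nonzero remainder: -12n^2-36n-24. Dividing through by -12 gives the monic gcd n^2+3n+2.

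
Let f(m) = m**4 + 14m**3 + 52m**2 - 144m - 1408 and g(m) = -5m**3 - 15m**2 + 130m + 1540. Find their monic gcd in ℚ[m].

Apply the Euclidean algorithm:
  m**4 + 14m**3 + 52m**2 - 144m - 1408 = (-(1/5)m - 11/5)(-5m**3 - 15m**2 + 130m + 1540) + (45m**2 + 450m + 1980)
  -5m**3 - 15m**2 + 130m + 1540 = (-(1/9)m + 7/9)(45m**2 + 450m + 1980) + (0)
Last nonzero remainder: 45m**2 + 450m + 1980. Dividing through by 45 gives the monic gcd m**2 + 10m + 44.

m**2 + 10m + 44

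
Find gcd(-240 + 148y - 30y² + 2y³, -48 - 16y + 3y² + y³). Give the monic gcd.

Euclidean algorithm in ℚ[y]:
  2y³ - 30y² + 148y - 240 = (2)(y³ + 3y² - 16y - 48) + (-36y² + 180y - 144)
  y³ + 3y² - 16y - 48 = (-(1/36)y - 2/9)(-36y² + 180y - 144) + (20y - 80)
  -36y² + 180y - 144 = (-(9/5)y + 9/5)(20y - 80) + (0)
Last nonzero remainder: 20y - 80. Dividing through by 20 gives the monic gcd y - 4.

-4 + y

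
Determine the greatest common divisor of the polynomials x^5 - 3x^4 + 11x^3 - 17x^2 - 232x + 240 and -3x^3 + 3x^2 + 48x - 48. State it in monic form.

x^2 - 5x + 4

Apply the Euclidean algorithm:
  x^5 - 3x^4 + 11x^3 - 17x^2 - 232x + 240 = (-(1/3)x^2 + (2/3)x - 25/3)(-3x^3 + 3x^2 + 48x - 48) + (-40x^2 + 200x - 160)
  -3x^3 + 3x^2 + 48x - 48 = ((3/40)x + 3/10)(-40x^2 + 200x - 160) + (0)
Last nonzero remainder: -40x^2 + 200x - 160. Dividing through by -40 gives the monic gcd x^2 - 5x + 4.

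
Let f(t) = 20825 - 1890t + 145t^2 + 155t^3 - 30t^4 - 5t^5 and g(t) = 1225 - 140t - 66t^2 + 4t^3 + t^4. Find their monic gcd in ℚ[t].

By polynomial division,
  -5t^5 - 30t^4 + 155t^3 + 145t^2 - 1890t + 20825 = (-5t - 10)(t^4 + 4t^3 - 66t^2 - 140t + 1225) + (-135t^3 - 1215t^2 + 2835t + 33075)
  t^4 + 4t^3 - 66t^2 - 140t + 1225 = (-(1/135)t + 1/27)(-135t^3 - 1215t^2 + 2835t + 33075) + (0)
Last nonzero remainder: -135t^3 - 1215t^2 + 2835t + 33075. Dividing through by -135 gives the monic gcd t^3 + 9t^2 - 21t - 245.

-245 - 21t + 9t^2 + t^3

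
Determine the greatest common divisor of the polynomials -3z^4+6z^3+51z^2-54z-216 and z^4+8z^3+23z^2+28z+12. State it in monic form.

Euclidean algorithm in ℚ[z]:
  -3z^4+6z^3+51z^2-54z-216 = (-3)(z^4+8z^3+23z^2+28z+12) + (30z^3+120z^2+30z-180)
  z^4+8z^3+23z^2+28z+12 = ((1/30)z+2/15)(30z^3+120z^2+30z-180) + (6z^2+30z+36)
  30z^3+120z^2+30z-180 = (5z-5)(6z^2+30z+36) + (0)
Last nonzero remainder: 6z^2+30z+36. Dividing through by 6 gives the monic gcd z^2+5z+6.

z^2+5z+6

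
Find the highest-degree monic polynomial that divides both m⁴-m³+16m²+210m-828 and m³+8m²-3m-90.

m²+3m-18

Apply the Euclidean algorithm:
  m⁴-m³+16m²+210m-828 = (m-9)(m³+8m²-3m-90) + (91m²+273m-1638)
  m³+8m²-3m-90 = ((1/91)m+5/91)(91m²+273m-1638) + (0)
Last nonzero remainder: 91m²+273m-1638. Dividing through by 91 gives the monic gcd m²+3m-18.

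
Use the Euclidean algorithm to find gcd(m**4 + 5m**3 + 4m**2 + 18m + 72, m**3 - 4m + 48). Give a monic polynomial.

By polynomial division,
  m**4 + 5m**3 + 4m**2 + 18m + 72 = (m + 5)(m**3 - 4m + 48) + (8m**2 - 10m - 168)
  m**3 - 4m + 48 = ((1/8)m + 5/32)(8m**2 - 10m - 168) + ((297/16)m + 297/4)
  8m**2 - 10m - 168 = ((128/297)m - 224/99)((297/16)m + 297/4) + (0)
Last nonzero remainder: (297/16)m + 297/4. Dividing through by 297/16 gives the monic gcd m + 4.

m + 4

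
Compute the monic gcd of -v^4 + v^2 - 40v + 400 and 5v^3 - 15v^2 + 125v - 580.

Euclidean algorithm in ℚ[v]:
  -v^4 + v^2 - 40v + 400 = (-(1/5)v - 3/5)(5v^3 - 15v^2 + 125v - 580) + (17v^2 - 81v + 52)
  5v^3 - 15v^2 + 125v - 580 = ((5/17)v + 150/289)(17v^2 - 81v + 52) + ((43855/289)v - 175420/289)
  17v^2 - 81v + 52 = ((4913/43855)v - 3757/43855)((43855/289)v - 175420/289) + (0)
Last nonzero remainder: (43855/289)v - 175420/289. Dividing through by 43855/289 gives the monic gcd v - 4.

v - 4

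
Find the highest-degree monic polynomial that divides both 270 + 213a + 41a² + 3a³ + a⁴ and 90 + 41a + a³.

90 + 41a + a³

Apply the Euclidean algorithm:
  a⁴ + 3a³ + 41a² + 213a + 270 = (a + 3)(a³ + 41a + 90) + (0)
The last nonzero remainder a³ + 41a + 90 is already monic.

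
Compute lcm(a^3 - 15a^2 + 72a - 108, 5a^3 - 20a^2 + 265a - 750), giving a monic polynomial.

Repeated division with remainder:
  a^3 - 15a^2 + 72a - 108 = (1/5)(5a^3 - 20a^2 + 265a - 750) + (-11a^2 + 19a + 42)
  5a^3 - 20a^2 + 265a - 750 = (-(5/11)a + 125/121)(-11a^2 + 19a + 42) + ((32000/121)a - 96000/121)
  -11a^2 + 19a + 42 = (-(1331/32000)a - 847/16000)((32000/121)a - 96000/121) + (0)
Last nonzero remainder: (32000/121)a - 96000/121. Dividing through by 32000/121 gives the monic gcd a - 3.
Then lcm(f, g) = f·g / gcd(f, g); expanding and making the result monic gives the answer.

a^5 - 16a^4 + 137a^3 - 930a^2 + 3708a - 5400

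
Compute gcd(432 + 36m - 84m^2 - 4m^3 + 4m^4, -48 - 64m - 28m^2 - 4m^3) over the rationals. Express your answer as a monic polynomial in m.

3 + m

By polynomial division,
  4m^4 - 4m^3 - 84m^2 + 36m + 432 = (-m + 8)(-4m^3 - 28m^2 - 64m - 48) + (76m^2 + 500m + 816)
  -4m^3 - 28m^2 - 64m - 48 = (-(1/19)m - 8/361)(76m^2 + 500m + 816) + (-(3600/361)m - 10800/361)
  76m^2 + 500m + 816 = (-(6859/900)m - 6137/225)(-(3600/361)m - 10800/361) + (0)
Last nonzero remainder: -(3600/361)m - 10800/361. Dividing through by -3600/361 gives the monic gcd m + 3.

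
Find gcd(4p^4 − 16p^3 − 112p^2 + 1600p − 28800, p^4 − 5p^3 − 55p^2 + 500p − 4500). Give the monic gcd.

p^2 − 100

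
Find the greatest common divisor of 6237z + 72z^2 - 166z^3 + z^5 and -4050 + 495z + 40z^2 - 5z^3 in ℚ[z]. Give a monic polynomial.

81 - 18z + z^2

By polynomial division,
  z^5 - 166z^3 + 72z^2 + 6237z = (-(1/5)z^2 - (8/5)z + 3/5)(-5z^3 + 40z^2 + 495z - 4050) + (30z^2 - 540z + 2430)
  -5z^3 + 40z^2 + 495z - 4050 = (-(1/6)z - 5/3)(30z^2 - 540z + 2430) + (0)
Last nonzero remainder: 30z^2 - 540z + 2430. Dividing through by 30 gives the monic gcd z^2 - 18z + 81.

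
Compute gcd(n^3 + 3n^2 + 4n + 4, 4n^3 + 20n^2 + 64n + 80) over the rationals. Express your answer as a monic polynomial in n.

n + 2

Euclidean algorithm in ℚ[n]:
  n^3 + 3n^2 + 4n + 4 = (1/4)(4n^3 + 20n^2 + 64n + 80) + (−2n^2 − 12n − 16)
  4n^3 + 20n^2 + 64n + 80 = (−2n + 2)(−2n^2 − 12n − 16) + (56n + 112)
  −2n^2 − 12n − 16 = (−(1/28)n − 1/7)(56n + 112) + (0)
Last nonzero remainder: 56n + 112. Dividing through by 56 gives the monic gcd n + 2.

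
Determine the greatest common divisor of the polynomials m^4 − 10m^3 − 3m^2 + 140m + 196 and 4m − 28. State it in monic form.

m − 7

Euclidean algorithm in ℚ[m]:
  m^4 − 10m^3 − 3m^2 + 140m + 196 = ((1/4)m^3 − (3/4)m^2 − 6m − 7)(4m − 28) + (0)
Last nonzero remainder: 4m − 28. Dividing through by 4 gives the monic gcd m − 7.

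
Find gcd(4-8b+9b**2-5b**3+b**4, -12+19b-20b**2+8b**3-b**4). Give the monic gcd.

1-b+b**2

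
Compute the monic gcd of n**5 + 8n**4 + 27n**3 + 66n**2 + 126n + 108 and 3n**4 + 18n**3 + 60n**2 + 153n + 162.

Repeated division with remainder:
  n**5 + 8n**4 + 27n**3 + 66n**2 + 126n + 108 = ((1/3)n + 2/3)(3n**4 + 18n**3 + 60n**2 + 153n + 162) + (-5n**3 - 25n**2 - 30n)
  3n**4 + 18n**3 + 60n**2 + 153n + 162 = (-(3/5)n - 3/5)(-5n**3 - 25n**2 - 30n) + (27n**2 + 135n + 162)
  -5n**3 - 25n**2 - 30n = (-(5/27)n)(27n**2 + 135n + 162) + (0)
Last nonzero remainder: 27n**2 + 135n + 162. Dividing through by 27 gives the monic gcd n**2 + 5n + 6.

n**2 + 5n + 6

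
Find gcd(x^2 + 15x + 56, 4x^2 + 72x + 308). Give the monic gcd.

By polynomial division,
  x^2 + 15x + 56 = (1/4)(4x^2 + 72x + 308) + (-3x - 21)
  4x^2 + 72x + 308 = (-(4/3)x - 44/3)(-3x - 21) + (0)
Last nonzero remainder: -3x - 21. Dividing through by -3 gives the monic gcd x + 7.

x + 7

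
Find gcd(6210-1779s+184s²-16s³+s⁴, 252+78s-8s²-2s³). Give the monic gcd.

Repeated division with remainder:
  s⁴-16s³+184s²-1779s+6210 = (-(1/2)s+10)(-2s³-8s²+78s+252) + (303s²-2433s+3690)
  -2s³-8s²+78s+252 = (-(2/303)s-810/10201)(303s²-2433s+3690) + (-(926592/10201)s+5559552/10201)
  303s²-2433s+3690 = (-(1030301/308864)s+2091205/308864)(-(926592/10201)s+5559552/10201) + (0)
Last nonzero remainder: -(926592/10201)s+5559552/10201. Dividing through by -926592/10201 gives the monic gcd s-6.

-6+s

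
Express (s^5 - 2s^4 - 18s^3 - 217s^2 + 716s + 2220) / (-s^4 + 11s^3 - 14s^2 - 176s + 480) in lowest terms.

Apply the Euclidean algorithm:
  s^5 - 2s^4 - 18s^3 - 217s^2 + 716s + 2220 = (-s - 9)(-s^4 + 11s^3 - 14s^2 - 176s + 480) + (67s^3 - 519s^2 - 388s + 6540)
  -s^4 + 11s^3 - 14s^2 - 176s + 480 = (-(1/67)s + 218/4489)(67s^3 - 519s^2 - 388s + 6540) + ((24300/4489)s^2 - (267300/4489)s + 729000/4489)
  67s^3 - 519s^2 - 388s + 6540 = ((300763/24300)s + 489301/12150)((24300/4489)s^2 - (267300/4489)s + 729000/4489) + (0)
Last nonzero remainder: (24300/4489)s^2 - (267300/4489)s + 729000/4489. Dividing through by 24300/4489 gives the monic gcd s^2 - 11s + 30.
Cancel s^2 - 11s + 30 from numerator and denominator to get the reduced form.

(-s^3 - 9s^2 - 51s - 74)/(s^2 - 16)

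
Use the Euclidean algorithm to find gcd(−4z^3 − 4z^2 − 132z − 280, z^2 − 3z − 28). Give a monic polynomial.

Euclidean algorithm in ℚ[z]:
  −4z^3 − 4z^2 − 132z − 280 = (−4z − 16)(z^2 − 3z − 28) + (−292z − 728)
  z^2 − 3z − 28 = (−(1/292)z + 401/21316)(−292z − 728) + (−76230/5329)
  −292z − 728 = ((778034/38115)z + 277108/5445)(−76230/5329) + (0)
The last nonzero remainder is the constant −76230/5329, so the polynomials are coprime and gcd = 1.

1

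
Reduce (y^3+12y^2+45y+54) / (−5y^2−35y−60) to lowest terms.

(−y^2−9y−18)/(5y+20)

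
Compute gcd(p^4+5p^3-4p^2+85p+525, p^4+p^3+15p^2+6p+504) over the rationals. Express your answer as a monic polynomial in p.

p^2-5p+21

Euclidean algorithm in ℚ[p]:
  p^4+5p^3-4p^2+85p+525 = (p^4+p^3+15p^2+6p+504) + (4p^3-19p^2+79p+21)
  p^4+p^3+15p^2+6p+504 = ((1/4)p+23/16)(4p^3-19p^2+79p+21) + ((361/16)p^2-(1805/16)p+7581/16)
  4p^3-19p^2+79p+21 = ((64/361)p+16/361)((361/16)p^2-(1805/16)p+7581/16) + (0)
Last nonzero remainder: (361/16)p^2-(1805/16)p+7581/16. Dividing through by 361/16 gives the monic gcd p^2-5p+21.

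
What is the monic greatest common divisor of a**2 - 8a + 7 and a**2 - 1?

Euclidean algorithm in ℚ[a]:
  a**2 - 8a + 7 = (a**2 - 1) + (-8a + 8)
  a**2 - 1 = (-(1/8)a - 1/8)(-8a + 8) + (0)
Last nonzero remainder: -8a + 8. Dividing through by -8 gives the monic gcd a - 1.

a - 1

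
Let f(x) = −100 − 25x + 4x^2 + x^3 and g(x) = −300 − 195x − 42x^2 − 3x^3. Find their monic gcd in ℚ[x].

Repeated division with remainder:
  x^3 + 4x^2 − 25x − 100 = (−1/3)(−3x^3 − 42x^2 − 195x − 300) + (−10x^2 − 90x − 200)
  −3x^3 − 42x^2 − 195x − 300 = ((3/10)x + 3/2)(−10x^2 − 90x − 200) + (0)
Last nonzero remainder: −10x^2 − 90x − 200. Dividing through by −10 gives the monic gcd x^2 + 9x + 20.

20 + 9x + x^2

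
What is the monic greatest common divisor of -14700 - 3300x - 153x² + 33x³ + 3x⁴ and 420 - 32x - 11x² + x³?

Euclidean algorithm in ℚ[x]:
  3x⁴ + 33x³ - 153x² - 3300x - 14700 = (3x + 66)(x³ - 11x² - 32x + 420) + (669x² - 2448x - 42420)
  x³ - 11x² - 32x + 420 = ((1/669)x - 1637/149187)(669x² - 2448x - 42420) + ((226100/49729)x - 2261000/49729)
  669x² - 2448x - 42420 = ((33268701/226100)x + 15067887/16150)((226100/49729)x - 2261000/49729) + (0)
Last nonzero remainder: (226100/49729)x - 2261000/49729. Dividing through by 226100/49729 gives the monic gcd x - 10.

-10 + x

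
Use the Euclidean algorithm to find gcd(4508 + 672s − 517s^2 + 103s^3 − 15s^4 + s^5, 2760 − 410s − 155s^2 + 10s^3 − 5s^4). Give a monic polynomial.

46 − 3s + s^2

Apply the Euclidean algorithm:
  s^5 − 15s^4 + 103s^3 − 517s^2 + 672s + 4508 = (−(1/5)s + 13/5)(−5s^4 + 10s^3 − 155s^2 − 410s + 2760) + (46s^3 − 196s^2 + 2290s − 2668)
  −5s^4 + 10s^3 − 155s^2 − 410s + 2760 = (−(5/46)s − 130/529)(46s^3 − 196s^2 + 2290s − 2668) + ((24200/529)s^2 − (72600/529)s + 48400/23)
  46s^3 − 196s^2 + 2290s − 2668 = ((12167/12100)s − 15341/12100)((24200/529)s^2 − (72600/529)s + 48400/23) + (0)
Last nonzero remainder: (24200/529)s^2 − (72600/529)s + 48400/23. Dividing through by 24200/529 gives the monic gcd s^2 − 3s + 46.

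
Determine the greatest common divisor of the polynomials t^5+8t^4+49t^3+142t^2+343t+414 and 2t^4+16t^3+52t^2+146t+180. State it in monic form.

t^3+3t^2+11t+18

Euclidean algorithm in ℚ[t]:
  t^5+8t^4+49t^3+142t^2+343t+414 = ((1/2)t)(2t^4+16t^3+52t^2+146t+180) + (23t^3+69t^2+253t+414)
  2t^4+16t^3+52t^2+146t+180 = ((2/23)t+10/23)(23t^3+69t^2+253t+414) + (0)
Last nonzero remainder: 23t^3+69t^2+253t+414. Dividing through by 23 gives the monic gcd t^3+3t^2+11t+18.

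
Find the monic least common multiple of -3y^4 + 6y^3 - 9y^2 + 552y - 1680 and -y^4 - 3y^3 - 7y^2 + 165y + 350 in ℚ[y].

y^6 - 5y^5 - y^4 - 173y^3 + 1082y^2 + 160y - 5600

By polynomial division,
  -3y^4 + 6y^3 - 9y^2 + 552y - 1680 = (3)(-y^4 - 3y^3 - 7y^2 + 165y + 350) + (15y^3 + 12y^2 + 57y - 2730)
  -y^4 - 3y^3 - 7y^2 + 165y + 350 = (-(1/15)y - 11/75)(15y^3 + 12y^2 + 57y - 2730) + (-(36/25)y^2 - (216/25)y - 252/5)
  15y^3 + 12y^2 + 57y - 2730 = (-(125/12)y + 325/6)(-(36/25)y^2 - (216/25)y - 252/5) + (0)
Last nonzero remainder: -(36/25)y^2 - (216/25)y - 252/5. Dividing through by -36/25 gives the monic gcd y^2 + 6y + 35.
Then lcm(f, g) = f·g / gcd(f, g); expanding and making the result monic gives the answer.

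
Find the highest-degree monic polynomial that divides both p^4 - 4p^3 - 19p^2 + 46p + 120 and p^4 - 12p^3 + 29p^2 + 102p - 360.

Euclidean algorithm in ℚ[p]:
  p^4 - 4p^3 - 19p^2 + 46p + 120 = (p^4 - 12p^3 + 29p^2 + 102p - 360) + (8p^3 - 48p^2 - 56p + 480)
  p^4 - 12p^3 + 29p^2 + 102p - 360 = ((1/8)p - 3/4)(8p^3 - 48p^2 - 56p + 480) + (0)
Last nonzero remainder: 8p^3 - 48p^2 - 56p + 480. Dividing through by 8 gives the monic gcd p^3 - 6p^2 - 7p + 60.

p^3 - 6p^2 - 7p + 60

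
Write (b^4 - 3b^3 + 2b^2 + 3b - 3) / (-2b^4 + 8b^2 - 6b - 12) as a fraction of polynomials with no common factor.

(-b + 1)/(2b + 4)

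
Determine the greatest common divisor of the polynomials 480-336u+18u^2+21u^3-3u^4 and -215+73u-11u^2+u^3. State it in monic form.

-5+u

Euclidean algorithm in ℚ[u]:
  -3u^4+21u^3+18u^2-336u+480 = (-3u-12)(u^3-11u^2+73u-215) + (105u^2-105u-2100)
  u^3-11u^2+73u-215 = ((1/105)u-2/21)(105u^2-105u-2100) + (83u-415)
  105u^2-105u-2100 = ((105/83)u+420/83)(83u-415) + (0)
Last nonzero remainder: 83u-415. Dividing through by 83 gives the monic gcd u-5.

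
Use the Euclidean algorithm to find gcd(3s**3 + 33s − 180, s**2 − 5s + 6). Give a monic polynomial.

s − 3

Apply the Euclidean algorithm:
  3s**3 + 33s − 180 = (3s + 15)(s**2 − 5s + 6) + (90s − 270)
  s**2 − 5s + 6 = ((1/90)s − 1/45)(90s − 270) + (0)
Last nonzero remainder: 90s − 270. Dividing through by 90 gives the monic gcd s − 3.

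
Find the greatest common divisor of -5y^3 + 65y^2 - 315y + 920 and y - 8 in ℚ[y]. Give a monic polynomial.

y - 8

Euclidean algorithm in ℚ[y]:
  -5y^3 + 65y^2 - 315y + 920 = (-5y^2 + 25y - 115)(y - 8) + (0)
The last nonzero remainder y - 8 is already monic.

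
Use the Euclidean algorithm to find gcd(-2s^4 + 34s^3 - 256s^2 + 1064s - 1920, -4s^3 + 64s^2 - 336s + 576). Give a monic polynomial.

Euclidean algorithm in ℚ[s]:
  -2s^4 + 34s^3 - 256s^2 + 1064s - 1920 = ((1/2)s - 1/2)(-4s^3 + 64s^2 - 336s + 576) + (-56s^2 + 608s - 1632)
  -4s^3 + 64s^2 - 336s + 576 = ((1/14)s - 18/49)(-56s^2 + 608s - 1632) + ((192/49)s - 1152/49)
  -56s^2 + 608s - 1632 = (-(343/24)s + 833/12)((192/49)s - 1152/49) + (0)
Last nonzero remainder: (192/49)s - 1152/49. Dividing through by 192/49 gives the monic gcd s - 6.

s - 6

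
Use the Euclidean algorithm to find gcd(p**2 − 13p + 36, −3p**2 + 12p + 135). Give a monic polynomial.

p − 9

Apply the Euclidean algorithm:
  p**2 − 13p + 36 = (−1/3)(−3p**2 + 12p + 135) + (−9p + 81)
  −3p**2 + 12p + 135 = ((1/3)p + 5/3)(−9p + 81) + (0)
Last nonzero remainder: −9p + 81. Dividing through by −9 gives the monic gcd p − 9.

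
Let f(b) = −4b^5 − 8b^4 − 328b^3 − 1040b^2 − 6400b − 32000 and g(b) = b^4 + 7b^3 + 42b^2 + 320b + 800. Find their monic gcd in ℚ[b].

b^3 + 2b^2 + 32b + 160

Euclidean algorithm in ℚ[b]:
  −4b^5 − 8b^4 − 328b^3 − 1040b^2 − 6400b − 32000 = (−4b + 20)(b^4 + 7b^3 + 42b^2 + 320b + 800) + (−300b^3 − 600b^2 − 9600b − 48000)
  b^4 + 7b^3 + 42b^2 + 320b + 800 = (−(1/300)b − 1/60)(−300b^3 − 600b^2 − 9600b − 48000) + (0)
Last nonzero remainder: −300b^3 − 600b^2 − 9600b − 48000. Dividing through by −300 gives the monic gcd b^3 + 2b^2 + 32b + 160.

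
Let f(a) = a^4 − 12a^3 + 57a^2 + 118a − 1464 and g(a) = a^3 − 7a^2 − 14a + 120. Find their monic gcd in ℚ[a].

Apply the Euclidean algorithm:
  a^4 − 12a^3 + 57a^2 + 118a − 1464 = (a − 5)(a^3 − 7a^2 − 14a + 120) + (36a^2 − 72a − 864)
  a^3 − 7a^2 − 14a + 120 = ((1/36)a − 5/36)(36a^2 − 72a − 864) + (0)
Last nonzero remainder: 36a^2 − 72a − 864. Dividing through by 36 gives the monic gcd a^2 − 2a − 24.

a^2 − 2a − 24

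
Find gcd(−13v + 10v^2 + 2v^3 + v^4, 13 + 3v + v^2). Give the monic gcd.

Apply the Euclidean algorithm:
  v^4 + 2v^3 + 10v^2 − 13v = (v^2 − v)(v^2 + 3v + 13) + (0)
The last nonzero remainder v^2 + 3v + 13 is already monic.

13 + 3v + v^2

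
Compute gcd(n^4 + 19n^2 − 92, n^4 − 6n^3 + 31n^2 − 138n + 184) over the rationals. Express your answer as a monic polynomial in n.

Apply the Euclidean algorithm:
  n^4 + 19n^2 − 92 = (n^4 − 6n^3 + 31n^2 − 138n + 184) + (6n^3 − 12n^2 + 138n − 276)
  n^4 − 6n^3 + 31n^2 − 138n + 184 = ((1/6)n − 2/3)(6n^3 − 12n^2 + 138n − 276) + (0)
Last nonzero remainder: 6n^3 − 12n^2 + 138n − 276. Dividing through by 6 gives the monic gcd n^3 − 2n^2 + 23n − 46.

n^3 − 2n^2 + 23n − 46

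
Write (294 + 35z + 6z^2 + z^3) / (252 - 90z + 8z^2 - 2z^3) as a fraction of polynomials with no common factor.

(-7 - z)/(-6 + 2z)

Repeated division with remainder:
  z^3 + 6z^2 + 35z + 294 = (-1/2)(-2z^3 + 8z^2 - 90z + 252) + (10z^2 - 10z + 420)
  -2z^3 + 8z^2 - 90z + 252 = (-(1/5)z + 3/5)(10z^2 - 10z + 420) + (0)
Last nonzero remainder: 10z^2 - 10z + 420. Dividing through by 10 gives the monic gcd z^2 - z + 42.
Cancel z^2 - z + 42 from numerator and denominator to get the reduced form.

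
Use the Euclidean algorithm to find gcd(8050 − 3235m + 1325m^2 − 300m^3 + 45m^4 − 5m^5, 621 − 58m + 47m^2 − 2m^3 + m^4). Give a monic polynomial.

By polynomial division,
  −5m^5 + 45m^4 − 300m^3 + 1325m^2 − 3235m + 8050 = (−5m + 35)(m^4 − 2m^3 + 47m^2 − 58m + 621) + (5m^3 − 610m^2 + 1900m − 13685)
  m^4 − 2m^3 + 47m^2 − 58m + 621 = ((1/5)m + 24)(5m^3 − 610m^2 + 1900m − 13685) + (14307m^2 − 42921m + 329061)
  5m^3 − 610m^2 + 1900m − 13685 = ((5/14307)m − 595/14307)(14307m^2 − 42921m + 329061) + (0)
Last nonzero remainder: 14307m^2 − 42921m + 329061. Dividing through by 14307 gives the monic gcd m^2 − 3m + 23.

23 − 3m + m^2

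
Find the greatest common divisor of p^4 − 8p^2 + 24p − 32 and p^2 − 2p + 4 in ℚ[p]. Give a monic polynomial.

p^2 − 2p + 4

Apply the Euclidean algorithm:
  p^4 − 8p^2 + 24p − 32 = (p^2 + 2p − 8)(p^2 − 2p + 4) + (0)
The last nonzero remainder p^2 − 2p + 4 is already monic.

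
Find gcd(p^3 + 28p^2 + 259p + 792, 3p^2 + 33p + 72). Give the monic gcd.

Euclidean algorithm in ℚ[p]:
  p^3 + 28p^2 + 259p + 792 = ((1/3)p + 17/3)(3p^2 + 33p + 72) + (48p + 384)
  3p^2 + 33p + 72 = ((1/16)p + 3/16)(48p + 384) + (0)
Last nonzero remainder: 48p + 384. Dividing through by 48 gives the monic gcd p + 8.

p + 8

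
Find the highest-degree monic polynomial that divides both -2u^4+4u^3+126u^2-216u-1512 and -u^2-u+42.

Euclidean algorithm in ℚ[u]:
  -2u^4+4u^3+126u^2-216u-1512 = (2u^2-6u-36)(-u^2-u+42) + (0)
Last nonzero remainder: -u^2-u+42. Dividing through by -1 gives the monic gcd u^2+u-42.

u^2+u-42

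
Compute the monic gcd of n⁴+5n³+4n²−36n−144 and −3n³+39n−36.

n²+n−12

By polynomial division,
  n⁴+5n³+4n²−36n−144 = (−(1/3)n−5/3)(−3n³+39n−36) + (17n²+17n−204)
  −3n³+39n−36 = (−(3/17)n+3/17)(17n²+17n−204) + (0)
Last nonzero remainder: 17n²+17n−204. Dividing through by 17 gives the monic gcd n²+n−12.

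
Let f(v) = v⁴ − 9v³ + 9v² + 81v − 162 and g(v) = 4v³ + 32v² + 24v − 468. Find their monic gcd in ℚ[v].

v − 3

By polynomial division,
  v⁴ − 9v³ + 9v² + 81v − 162 = ((1/4)v − 17/4)(4v³ + 32v² + 24v − 468) + (139v² + 300v − 2151)
  4v³ + 32v² + 24v − 468 = ((4/139)v + 3248/19321)(139v² + 300v − 2151) + ((685260/19321)v − 2055780/19321)
  139v² + 300v − 2151 = ((2685619/685260)v + 4617719/228420)((685260/19321)v − 2055780/19321) + (0)
Last nonzero remainder: (685260/19321)v − 2055780/19321. Dividing through by 685260/19321 gives the monic gcd v − 3.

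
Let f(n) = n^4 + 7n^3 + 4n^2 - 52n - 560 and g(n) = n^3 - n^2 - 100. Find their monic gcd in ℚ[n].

Apply the Euclidean algorithm:
  n^4 + 7n^3 + 4n^2 - 52n - 560 = (n + 8)(n^3 - n^2 - 100) + (12n^2 + 48n + 240)
  n^3 - n^2 - 100 = ((1/12)n - 5/12)(12n^2 + 48n + 240) + (0)
Last nonzero remainder: 12n^2 + 48n + 240. Dividing through by 12 gives the monic gcd n^2 + 4n + 20.

n^2 + 4n + 20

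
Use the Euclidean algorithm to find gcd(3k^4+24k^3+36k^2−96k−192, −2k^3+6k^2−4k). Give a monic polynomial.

k−2

By polynomial division,
  3k^4+24k^3+36k^2−96k−192 = (−(3/2)k−33/2)(−2k^3+6k^2−4k) + (129k^2−162k−192)
  −2k^3+6k^2−4k = (−(2/129)k+50/1849)(129k^2−162k−192) + (−(4800/1849)k+9600/1849)
  129k^2−162k−192 = (−(79507/1600)k−1849/50)(−(4800/1849)k+9600/1849) + (0)
Last nonzero remainder: −(4800/1849)k+9600/1849. Dividing through by −4800/1849 gives the monic gcd k−2.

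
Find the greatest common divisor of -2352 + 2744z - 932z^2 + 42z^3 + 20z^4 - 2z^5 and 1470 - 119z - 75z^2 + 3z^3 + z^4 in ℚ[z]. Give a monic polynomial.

-42 + z + z^2

Repeated division with remainder:
  -2z^5 + 20z^4 + 42z^3 - 932z^2 + 2744z - 2352 = (-2z + 26)(z^4 + 3z^3 - 75z^2 - 119z + 1470) + (-186z^3 + 780z^2 + 8778z - 40572)
  z^4 + 3z^3 - 75z^2 - 119z + 1470 = (-(1/186)z - 223/5766)(-186z^3 + 780z^2 + 8778z - 40572) + ((2268/961)z^2 + (2268/961)z - 95256/961)
  -186z^3 + 780z^2 + 8778z - 40572 = (-(29791/378)z + 22103/54)((2268/961)z^2 + (2268/961)z - 95256/961) + (0)
Last nonzero remainder: (2268/961)z^2 + (2268/961)z - 95256/961. Dividing through by 2268/961 gives the monic gcd z^2 + z - 42.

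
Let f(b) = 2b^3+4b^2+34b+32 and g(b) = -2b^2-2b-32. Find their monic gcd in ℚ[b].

b^2+b+16

Euclidean algorithm in ℚ[b]:
  2b^3+4b^2+34b+32 = (-b-1)(-2b^2-2b-32) + (0)
Last nonzero remainder: -2b^2-2b-32. Dividing through by -2 gives the monic gcd b^2+b+16.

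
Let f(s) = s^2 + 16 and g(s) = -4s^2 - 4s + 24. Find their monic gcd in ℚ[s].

Euclidean algorithm in ℚ[s]:
  s^2 + 16 = (-1/4)(-4s^2 - 4s + 24) + (-s + 22)
  -4s^2 - 4s + 24 = (4s + 92)(-s + 22) + (-2000)
  -s + 22 = ((1/2000)s - 11/1000)(-2000) + (0)
The last nonzero remainder is the constant -2000, so the polynomials are coprime and gcd = 1.

1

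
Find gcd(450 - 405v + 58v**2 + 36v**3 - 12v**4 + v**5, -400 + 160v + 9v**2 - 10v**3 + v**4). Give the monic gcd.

25 - 10v + v**2

Repeated division with remainder:
  v**5 - 12v**4 + 36v**3 + 58v**2 - 405v + 450 = (v - 2)(v**4 - 10v**3 + 9v**2 + 160v - 400) + (7v**3 - 84v**2 + 315v - 350)
  v**4 - 10v**3 + 9v**2 + 160v - 400 = ((1/7)v + 2/7)(7v**3 - 84v**2 + 315v - 350) + (-12v**2 + 120v - 300)
  7v**3 - 84v**2 + 315v - 350 = (-(7/12)v + 7/6)(-12v**2 + 120v - 300) + (0)
Last nonzero remainder: -12v**2 + 120v - 300. Dividing through by -12 gives the monic gcd v**2 - 10v + 25.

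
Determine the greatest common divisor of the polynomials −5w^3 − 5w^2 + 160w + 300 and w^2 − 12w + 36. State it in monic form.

w − 6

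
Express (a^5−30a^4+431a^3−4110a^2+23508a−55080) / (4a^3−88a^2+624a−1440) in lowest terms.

(a^3−14a^2+147a−918)/(4a−24)

Apply the Euclidean algorithm:
  a^5−30a^4+431a^3−4110a^2+23508a−55080 = ((1/4)a^2−2a+99/4)(4a^3−88a^2+624a−1440) + (−324a^2+5184a−19440)
  4a^3−88a^2+624a−1440 = (−(1/81)a+2/27)(−324a^2+5184a−19440) + (0)
Last nonzero remainder: −324a^2+5184a−19440. Dividing through by −324 gives the monic gcd a^2−16a+60.
Cancel a^2−16a+60 from numerator and denominator to get the reduced form.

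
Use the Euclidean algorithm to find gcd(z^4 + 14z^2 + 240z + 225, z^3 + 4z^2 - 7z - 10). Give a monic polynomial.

z^2 + 6z + 5

Repeated division with remainder:
  z^4 + 14z^2 + 240z + 225 = (z - 4)(z^3 + 4z^2 - 7z - 10) + (37z^2 + 222z + 185)
  z^3 + 4z^2 - 7z - 10 = ((1/37)z - 2/37)(37z^2 + 222z + 185) + (0)
Last nonzero remainder: 37z^2 + 222z + 185. Dividing through by 37 gives the monic gcd z^2 + 6z + 5.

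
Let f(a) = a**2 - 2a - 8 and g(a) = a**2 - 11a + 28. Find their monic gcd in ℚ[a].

Apply the Euclidean algorithm:
  a**2 - 2a - 8 = (a**2 - 11a + 28) + (9a - 36)
  a**2 - 11a + 28 = ((1/9)a - 7/9)(9a - 36) + (0)
Last nonzero remainder: 9a - 36. Dividing through by 9 gives the monic gcd a - 4.

a - 4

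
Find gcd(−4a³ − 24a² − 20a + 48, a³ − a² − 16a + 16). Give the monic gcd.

a² + 3a − 4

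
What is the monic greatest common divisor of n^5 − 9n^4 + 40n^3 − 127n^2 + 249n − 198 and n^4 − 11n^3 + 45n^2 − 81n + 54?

Apply the Euclidean algorithm:
  n^5 − 9n^4 + 40n^3 − 127n^2 + 249n − 198 = (n + 2)(n^4 − 11n^3 + 45n^2 − 81n + 54) + (17n^3 − 136n^2 + 357n − 306)
  n^4 − 11n^3 + 45n^2 − 81n + 54 = ((1/17)n − 3/17)(17n^3 − 136n^2 + 357n − 306) + (0)
Last nonzero remainder: 17n^3 − 136n^2 + 357n − 306. Dividing through by 17 gives the monic gcd n^3 − 8n^2 + 21n − 18.

n^3 − 8n^2 + 21n − 18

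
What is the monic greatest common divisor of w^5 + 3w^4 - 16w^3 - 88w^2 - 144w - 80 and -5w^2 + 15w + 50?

By polynomial division,
  w^5 + 3w^4 - 16w^3 - 88w^2 - 144w - 80 = (-(1/5)w^3 - (6/5)w^2 - (12/5)w - 8/5)(-5w^2 + 15w + 50) + (0)
Last nonzero remainder: -5w^2 + 15w + 50. Dividing through by -5 gives the monic gcd w^2 - 3w - 10.

w^2 - 3w - 10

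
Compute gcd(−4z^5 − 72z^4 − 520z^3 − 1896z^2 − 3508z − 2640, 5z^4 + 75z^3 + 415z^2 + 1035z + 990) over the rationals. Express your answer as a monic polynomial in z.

Repeated division with remainder:
  −4z^5 − 72z^4 − 520z^3 − 1896z^2 − 3508z − 2640 = (−(4/5)z − 12/5)(5z^4 + 75z^3 + 415z^2 + 1035z + 990) + (−8z^3 − 72z^2 − 232z − 264)
  5z^4 + 75z^3 + 415z^2 + 1035z + 990 = (−(5/8)z − 15/4)(−8z^3 − 72z^2 − 232z − 264) + (0)
Last nonzero remainder: −8z^3 − 72z^2 − 232z − 264. Dividing through by −8 gives the monic gcd z^3 + 9z^2 + 29z + 33.

z^3 + 9z^2 + 29z + 33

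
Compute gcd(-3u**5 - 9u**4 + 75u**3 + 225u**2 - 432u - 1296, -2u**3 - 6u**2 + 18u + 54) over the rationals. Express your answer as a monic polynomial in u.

u**3 + 3u**2 - 9u - 27

Apply the Euclidean algorithm:
  -3u**5 - 9u**4 + 75u**3 + 225u**2 - 432u - 1296 = ((3/2)u**2 - 24)(-2u**3 - 6u**2 + 18u + 54) + (0)
Last nonzero remainder: -2u**3 - 6u**2 + 18u + 54. Dividing through by -2 gives the monic gcd u**3 + 3u**2 - 9u - 27.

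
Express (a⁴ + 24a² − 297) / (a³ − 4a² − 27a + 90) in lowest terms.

(a³ + 3a² + 33a + 99)/(a² − a − 30)

By polynomial division,
  a⁴ + 24a² − 297 = (a + 4)(a³ − 4a² − 27a + 90) + (67a² + 18a − 657)
  a³ − 4a² − 27a + 90 = ((1/67)a − 286/4489)(67a² + 18a − 657) + (−(72036/4489)a + 216108/4489)
  67a² + 18a − 657 = (−(300763/72036)a − 327697/24012)(−(72036/4489)a + 216108/4489) + (0)
Last nonzero remainder: −(72036/4489)a + 216108/4489. Dividing through by −72036/4489 gives the monic gcd a − 3.
Cancel a − 3 from numerator and denominator to get the reduced form.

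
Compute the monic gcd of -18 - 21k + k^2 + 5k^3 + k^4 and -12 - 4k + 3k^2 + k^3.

-6 + k + k^2

Repeated division with remainder:
  k^4 + 5k^3 + k^2 - 21k - 18 = (k + 2)(k^3 + 3k^2 - 4k - 12) + (-k^2 - k + 6)
  k^3 + 3k^2 - 4k - 12 = (-k - 2)(-k^2 - k + 6) + (0)
Last nonzero remainder: -k^2 - k + 6. Dividing through by -1 gives the monic gcd k^2 + k - 6.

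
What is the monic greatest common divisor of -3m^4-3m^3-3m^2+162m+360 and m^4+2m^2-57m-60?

m^3-m^2+3m-60

Repeated division with remainder:
  -3m^4-3m^3-3m^2+162m+360 = (-3)(m^4+2m^2-57m-60) + (-3m^3+3m^2-9m+180)
  m^4+2m^2-57m-60 = (-(1/3)m-1/3)(-3m^3+3m^2-9m+180) + (0)
Last nonzero remainder: -3m^3+3m^2-9m+180. Dividing through by -3 gives the monic gcd m^3-m^2+3m-60.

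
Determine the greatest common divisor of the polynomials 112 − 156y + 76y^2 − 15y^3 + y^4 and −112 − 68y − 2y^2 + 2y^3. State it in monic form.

Euclidean algorithm in ℚ[y]:
  y^4 − 15y^3 + 76y^2 − 156y + 112 = ((1/2)y − 7)(2y^3 − 2y^2 − 68y − 112) + (96y^2 − 576y − 672)
  2y^3 − 2y^2 − 68y − 112 = ((1/48)y + 5/48)(96y^2 − 576y − 672) + (6y − 42)
  96y^2 − 576y − 672 = (16y + 16)(6y − 42) + (0)
Last nonzero remainder: 6y − 42. Dividing through by 6 gives the monic gcd y − 7.

−7 + y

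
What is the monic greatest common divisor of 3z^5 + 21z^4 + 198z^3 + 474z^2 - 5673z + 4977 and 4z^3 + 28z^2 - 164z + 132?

z^2 - 4z + 3

By polynomial division,
  3z^5 + 21z^4 + 198z^3 + 474z^2 - 5673z + 4977 = ((3/4)z^2 + 321/4)(4z^3 + 28z^2 - 164z + 132) + (-1872z^2 + 7488z - 5616)
  4z^3 + 28z^2 - 164z + 132 = (-(1/468)z - 11/468)(-1872z^2 + 7488z - 5616) + (0)
Last nonzero remainder: -1872z^2 + 7488z - 5616. Dividing through by -1872 gives the monic gcd z^2 - 4z + 3.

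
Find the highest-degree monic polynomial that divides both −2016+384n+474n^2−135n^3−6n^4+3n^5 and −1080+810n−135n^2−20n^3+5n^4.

12−7n+n^2

Euclidean algorithm in ℚ[n]:
  3n^5−6n^4−135n^3+474n^2+384n−2016 = ((3/5)n+6/5)(5n^4−20n^3−135n^2+810n−1080) + (−30n^3+150n^2+60n−720)
  5n^4−20n^3−135n^2+810n−1080 = (−(1/6)n−1/6)(−30n^3+150n^2+60n−720) + (−100n^2+700n−1200)
  −30n^3+150n^2+60n−720 = ((3/10)n+3/5)(−100n^2+700n−1200) + (0)
Last nonzero remainder: −100n^2+700n−1200. Dividing through by −100 gives the monic gcd n^2−7n+12.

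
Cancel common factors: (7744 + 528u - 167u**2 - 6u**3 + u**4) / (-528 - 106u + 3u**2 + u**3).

(-88 - 3u + u**2)/(6 + u)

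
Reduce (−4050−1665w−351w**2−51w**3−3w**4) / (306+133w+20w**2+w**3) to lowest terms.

(−450−135w−24w**2−3w**3)/(34+11w+w**2)

Repeated division with remainder:
  −3w**4−51w**3−351w**2−1665w−4050 = (−3w+9)(w**3+20w**2+133w+306) + (−132w**2−1944w−6804)
  w**3+20w**2+133w+306 = (−(1/132)w−29/726)(−132w**2−1944w−6804) + ((460/121)w+4140/121)
  −132w**2−1944w−6804 = (−(3993/115)w−22869/115)((460/121)w+4140/121) + (0)
Last nonzero remainder: (460/121)w+4140/121. Dividing through by 460/121 gives the monic gcd w+9.
Cancel w+9 from numerator and denominator to get the reduced form.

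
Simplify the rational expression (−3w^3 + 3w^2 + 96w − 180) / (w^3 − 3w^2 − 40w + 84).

(−3w + 15)/(w − 7)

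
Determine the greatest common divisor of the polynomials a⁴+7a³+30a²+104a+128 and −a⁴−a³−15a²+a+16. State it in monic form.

a²+a+16

Repeated division with remainder:
  a⁴+7a³+30a²+104a+128 = (−1)(−a⁴−a³−15a²+a+16) + (6a³+15a²+105a+144)
  −a⁴−a³−15a²+a+16 = (−(1/6)a+1/4)(6a³+15a²+105a+144) + (−(5/4)a²−(5/4)a−20)
  6a³+15a²+105a+144 = (−(24/5)a−36/5)(−(5/4)a²−(5/4)a−20) + (0)
Last nonzero remainder: −(5/4)a²−(5/4)a−20. Dividing through by −5/4 gives the monic gcd a²+a+16.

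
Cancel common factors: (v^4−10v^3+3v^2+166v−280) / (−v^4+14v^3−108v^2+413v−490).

(−v^2+3v+28)/(v^2−7v+49)

Repeated division with remainder:
  v^4−10v^3+3v^2+166v−280 = (−1)(−v^4+14v^3−108v^2+413v−490) + (4v^3−105v^2+579v−770)
  −v^4+14v^3−108v^2+413v−490 = (−(1/4)v−49/16)(4v^3−105v^2+579v−770) + (−(4557/16)v^2+(31899/16)v−22785/8)
  4v^3−105v^2+579v−770 = (−(64/4557)v+176/651)(−(4557/16)v^2+(31899/16)v−22785/8) + (0)
Last nonzero remainder: −(4557/16)v^2+(31899/16)v−22785/8. Dividing through by −4557/16 gives the monic gcd v^2−7v+10.
Cancel v^2−7v+10 from numerator and denominator to get the reduced form.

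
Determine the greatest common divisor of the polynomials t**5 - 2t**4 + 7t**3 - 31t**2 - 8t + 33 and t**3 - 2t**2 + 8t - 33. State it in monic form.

t**3 - 2t**2 + 8t - 33

By polynomial division,
  t**5 - 2t**4 + 7t**3 - 31t**2 - 8t + 33 = (t**2 - 1)(t**3 - 2t**2 + 8t - 33) + (0)
The last nonzero remainder t**3 - 2t**2 + 8t - 33 is already monic.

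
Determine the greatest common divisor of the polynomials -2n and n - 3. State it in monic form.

1

Repeated division with remainder:
  -2n = (-2)(n - 3) + (-6)
  n - 3 = (-(1/6)n + 1/2)(-6) + (0)
The last nonzero remainder is the constant -6, so the polynomials are coprime and gcd = 1.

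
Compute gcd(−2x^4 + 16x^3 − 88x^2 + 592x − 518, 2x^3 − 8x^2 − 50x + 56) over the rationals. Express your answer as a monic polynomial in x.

x^2 − 8x + 7

Euclidean algorithm in ℚ[x]:
  −2x^4 + 16x^3 − 88x^2 + 592x − 518 = (−x + 4)(2x^3 − 8x^2 − 50x + 56) + (−106x^2 + 848x − 742)
  2x^3 − 8x^2 − 50x + 56 = (−(1/53)x − 4/53)(−106x^2 + 848x − 742) + (0)
Last nonzero remainder: −106x^2 + 848x − 742. Dividing through by −106 gives the monic gcd x^2 − 8x + 7.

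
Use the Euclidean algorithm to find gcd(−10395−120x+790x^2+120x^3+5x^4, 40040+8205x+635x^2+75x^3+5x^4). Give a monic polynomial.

77+18x+x^2

Apply the Euclidean algorithm:
  5x^4+120x^3+790x^2−120x−10395 = (5x^4+75x^3+635x^2+8205x+40040) + (45x^3+155x^2−8325x−50435)
  5x^4+75x^3+635x^2+8205x+40040 = ((1/9)x+104/81)(45x^3+155x^2−8325x−50435) + ((110240/81)x^2+(220480/9)x+8488480/81)
  45x^3+155x^2−8325x−50435 = ((729/22048)x−10611/22048)((110240/81)x^2+(220480/9)x+8488480/81) + (0)
Last nonzero remainder: (110240/81)x^2+(220480/9)x+8488480/81. Dividing through by 110240/81 gives the monic gcd x^2+18x+77.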